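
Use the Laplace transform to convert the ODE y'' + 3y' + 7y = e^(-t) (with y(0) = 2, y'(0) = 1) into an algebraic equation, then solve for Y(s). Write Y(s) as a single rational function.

Y(s) = (2*s^2 + 9*s + 8)/(s^3 + 4*s^2 + 10*s + 7)

Take the Laplace transform of both sides.
The derivative rules (L{y''} = s^2 Y - s·y(0) - y'(0) and L{y'} = sY - y(0), with y(0) = 2, y'(0) = 1) turn the left side into (s^2 + 3*s + 7)Y - (2*s + 7).
The right side is L{e^(-t)} = 1/(s + 1).
So (s^2 + 3*s + 7)Y = 1/(s + 1) + (2*s + 7).
Isolate Y and clear denominators.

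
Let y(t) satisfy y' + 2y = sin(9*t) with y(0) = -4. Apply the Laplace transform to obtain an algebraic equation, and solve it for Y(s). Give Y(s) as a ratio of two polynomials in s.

Y(s) = (-4*s^2 - 315)/(s^3 + 2*s^2 + 81*s + 162)

Apply the Laplace transform to the equation.
The derivative rules (L{y'} = sY - y(0) = sY - (-4)) turn the left side into (s + 2)Y - (-4).
The right side is L{sin(9*t)} = 9/(s^2 + 81).
So (s + 2)Y = 9/(s^2 + 81) + (-4).
Divide through and combine into a single rational function.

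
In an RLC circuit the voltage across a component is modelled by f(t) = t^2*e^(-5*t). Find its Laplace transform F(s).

L{e^(-5t)} = 1/(s + 5).
Then apply L{t^2·g(t)} = (-1)^2 d^2/ds^2[G(s)] with G(s) = 1/(s + 5):
differentiating 2 times and applying the sign gives 2/(s + 5)^3.

F(s) = 2/(s + 5)^3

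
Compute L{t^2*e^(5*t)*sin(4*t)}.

8*(3*s^2 - 30*s + 59)/(s^2 - 10*s + 41)^3

L{sin(4t)} = 4/(s^2 + 16).
Multiplying by e^(5t) shifts s → s - 5, so L{e^(5*t)*sin(4*t)} = 4/((s - 5)^2 + 16).
Then apply L{t^2·g(t)} = (-1)^2 d^2/ds^2[G(s)] with G(s) = 4/((s - 5)^2 + 16):
differentiating 2 times and applying the sign gives 8*(3*s^2 - 30*s + 59)/(s^2 - 10*s + 41)^3.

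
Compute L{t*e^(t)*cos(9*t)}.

(s - 10)*(s + 8)/(s^2 - 2*s + 82)^2

L{cos(9t)} = s/(s^2 + 81).
Multiplying by e^(t) shifts s → s - 1, so L{e^(t)*cos(9*t)} = (s - 1)/((s - 1)^2 + 81).
Then apply L{t·g(t)} = -d/ds[G(s)] with G(s) = (s - 1)/((s - 1)^2 + 81):
differentiating 1 time and applying the sign gives (s - 10)*(s + 8)/(s^2 - 2*s + 82)^2.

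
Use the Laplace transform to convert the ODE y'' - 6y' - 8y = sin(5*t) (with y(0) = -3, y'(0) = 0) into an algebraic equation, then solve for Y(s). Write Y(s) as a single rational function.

Laplace-transform each side.
The derivative rules (L{y''} = s^2 Y - s·y(0) - y'(0) and L{y'} = sY - y(0), with y(0) = -3, y'(0) = 0) turn the left side into (s^2 - 6*s - 8)Y - (-3*s + 18).
The right side is L{sin(5*t)} = 5/(s^2 + 25).
So (s^2 - 6*s - 8)Y = 5/(s^2 + 25) + (-3*s + 18).
Divide through and combine into a single rational function.

Y(s) = (-3*s^3 + 18*s^2 - 75*s + 455)/(s^4 - 6*s^3 + 17*s^2 - 150*s - 200)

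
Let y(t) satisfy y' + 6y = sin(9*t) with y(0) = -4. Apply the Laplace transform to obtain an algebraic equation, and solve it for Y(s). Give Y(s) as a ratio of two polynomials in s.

Y(s) = (-4*s^2 - 315)/(s^3 + 6*s^2 + 81*s + 486)

Laplace-transform each side.
With L{y'} = sY - y(0) = sY - (-4): the LHS transforms to (s + 6)Y - (-4).
The right side is L{sin(9*t)} = 9/(s^2 + 81).
So (s + 6)Y = 9/(s^2 + 81) + (-4).
Solve for Y(s) and write it as one ratio of polynomials.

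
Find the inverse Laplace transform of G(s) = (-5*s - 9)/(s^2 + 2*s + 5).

Complete the square in the denominator: s^2 + 2*s + 5 = (s + 1)^2 + 2^2.
Split the numerator to match: -5*s - 9 = -5·(s + 1) - 2·2.
Invert each term: -5·(s + 1)/((s + 1)^2 + 4) ↔ -5e^(-t)cos(2t); -2·2/((s + 1)^2 + 4) ↔ -2e^(-t)sin(2t).

-2*exp(-t)*sin(2*t) - 5*exp(-t)*cos(2*t)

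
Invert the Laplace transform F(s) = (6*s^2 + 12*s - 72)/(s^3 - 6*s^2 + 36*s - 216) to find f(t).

f(t) = 3*exp(6*t) + 5*sin(6*t) + 3*cos(6*t)

Factor the denominator: s^3 - 6*s^2 + 36*s - 216 = (s - 6)*(s^2 + 36).
Partial fraction decomposition gives [3/(s - 6)] + [3*s/(s^2 + 36)] + [30/(s^2 + 36)].
Invert each term: 3/(s - 6) ↔ 3e^(6t); 3·s/(s^2 + 36) ↔ 3cos(6t); 5·6/(s^2 + 36) ↔ 5sin(6t).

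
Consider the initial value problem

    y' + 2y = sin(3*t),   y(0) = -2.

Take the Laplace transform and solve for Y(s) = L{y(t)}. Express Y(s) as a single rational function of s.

Y(s) = (-2*s^2 - 15)/(s^3 + 2*s^2 + 9*s + 18)

Laplace-transform each side.
The derivative rules (L{y'} = sY - y(0) = sY - (-2)) turn the left side into (s + 2)Y - (-2).
The right side is L{sin(3*t)} = 3/(s^2 + 9).
So (s + 2)Y = 3/(s^2 + 9) + (-2).
Solve for Y(s) and write it as one ratio of polynomials.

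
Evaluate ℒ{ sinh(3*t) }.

3/(s^2 - 9)

L{sinh(3t)} = 3/(s^2 - 9).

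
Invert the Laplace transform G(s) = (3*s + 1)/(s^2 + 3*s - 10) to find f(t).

f(t) = exp(2*t) + 2*exp(-5*t)

Factor the denominator: s^2 + 3*s - 10 = (s - 2)*(s + 5).
Partial fraction decomposition gives [1/(s - 2)] + [2/(s + 5)].
Invert each term: 1/(s - 2) ↔ e^(2t); 2/(s + 5) ↔ 2e^(-5t).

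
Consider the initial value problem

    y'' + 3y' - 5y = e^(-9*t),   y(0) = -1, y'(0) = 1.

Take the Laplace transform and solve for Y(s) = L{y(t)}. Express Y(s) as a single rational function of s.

Take the Laplace transform of both sides.
The derivative rules (L{y''} = s^2 Y - s·y(0) - y'(0) and L{y'} = sY - y(0), with y(0) = -1, y'(0) = 1) turn the left side into (s^2 + 3*s - 5)Y - (-s - 2).
The right side is L{e^(-9*t)} = 1/(s + 9).
So (s^2 + 3*s - 5)Y = 1/(s + 9) + (-s - 2).
Isolate Y and clear denominators.

Y(s) = (-s^2 - 11*s - 17)/(s^3 + 12*s^2 + 22*s - 45)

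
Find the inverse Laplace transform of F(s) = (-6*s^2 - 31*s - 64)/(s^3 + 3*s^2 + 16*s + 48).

Factor the denominator: s^3 + 3*s^2 + 16*s + 48 = (s + 3)*(s^2 + 16).
Partial fraction decomposition gives [-1/(s + 3)] + [-5*s/(s^2 + 16)] + [-16/(s^2 + 16)].
Invert each term: -1/(s + 3) ↔ -e^(-3t); -5·s/(s^2 + 16) ↔ -5cos(4t); -4·4/(s^2 + 16) ↔ -4sin(4t).

-4*sin(4*t) - 5*cos(4*t) - exp(-3*t)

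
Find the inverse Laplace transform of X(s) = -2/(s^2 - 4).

Since L{sinh(2t)} = 2/(s^2 - 4), the inverse is sinh(2*t), scaled by -1.

-sinh(2*t)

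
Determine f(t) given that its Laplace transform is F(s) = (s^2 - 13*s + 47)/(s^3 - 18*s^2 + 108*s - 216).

Factor the denominator: s^3 - 18*s^2 + 108*s - 216 = (s - 6)^3.
Partial fraction decomposition gives [1/(s - 6)] + [-1/(s - 6)^2] + [5/(s - 6)^3].
Invert each term: 1/(s - 6) ↔ e^(6t); -1/(s - 6)^2 ↔ -t·e^(6t); 5/(s - 6)^3 ↔ (5/2)t^2·e^(6t).

f(t) = 5*t^2*exp(6*t)/2 - t*exp(6*t) + exp(6*t)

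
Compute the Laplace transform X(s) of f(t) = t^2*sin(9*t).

X(s) = 54*(s^2 - 27)/(s^2 + 81)^3

L{sin(9t)} = 9/(s^2 + 81).
Then apply L{t^2·g(t)} = (-1)^2 d^2/ds^2[G(s)] with G(s) = 9/(s^2 + 81):
differentiating 2 times and applying the sign gives 54*(s^2 - 27)/(s^2 + 81)^3.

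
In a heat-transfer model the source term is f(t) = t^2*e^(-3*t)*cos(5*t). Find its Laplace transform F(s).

F(s) = 2*(s + 3)*(s^2 + 6*s - 66)/(s^2 + 6*s + 34)^3

L{cos(5t)} = s/(s^2 + 25).
Multiplying by e^(-3t) shifts s → s + 3, so L{e^(-3*t)*cos(5*t)} = (s + 3)/((s + 3)^2 + 25).
Then apply L{t^2·g(t)} = (-1)^2 d^2/ds^2[G(s)] with G(s) = (s + 3)/((s + 3)^2 + 25):
differentiating 2 times and applying the sign gives 2*(s + 3)*(s^2 + 6*s - 66)/(s^2 + 6*s + 34)^3.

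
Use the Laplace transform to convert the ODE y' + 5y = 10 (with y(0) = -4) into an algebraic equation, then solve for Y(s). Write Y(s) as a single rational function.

Y(s) = (-4*s + 10)/(s^2 + 5*s)

Transform both sides with L{·}.
With L{y'} = sY - y(0) = sY - (-4): the LHS transforms to (s + 5)Y - (-4).
The right side is L{10} = 10/s.
So (s + 5)Y = 10/s + (-4).
Isolate Y and clear denominators.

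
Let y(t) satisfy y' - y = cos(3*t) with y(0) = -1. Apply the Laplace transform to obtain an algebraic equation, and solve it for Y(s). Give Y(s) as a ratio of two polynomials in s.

Transform both sides with L{·}.
The derivative rules (L{y'} = sY - y(0) = sY - (-1)) turn the left side into (s - 1)Y - (-1).
The right side is L{cos(3*t)} = s/(s^2 + 9).
So (s - 1)Y = s/(s^2 + 9) + (-1).
Isolate Y and clear denominators.

Y(s) = (-s^2 + s - 9)/(s^3 - s^2 + 9*s - 9)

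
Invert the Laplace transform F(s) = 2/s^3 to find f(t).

Since L{t^2} = 2!/s^3 = 2/s^3, the inverse is t^2.

f(t) = t^2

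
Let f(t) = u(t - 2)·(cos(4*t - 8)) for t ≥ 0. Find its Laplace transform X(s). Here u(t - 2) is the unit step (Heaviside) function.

X(s) = s*exp(-2*s)/(s^2 + 16)

By the second shifting theorem, L{u(t - c)·g(t - c)} = e^(-cs)·G(s) with c = 2 and G(s) = L{g(t)}.
L{cos(4t)} = s/(s^2 + 16).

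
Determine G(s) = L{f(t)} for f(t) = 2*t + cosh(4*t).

The transform is linear, so treat each term independently.
(2)·[L{t} = 1!/s^2 = 1/s^2]; L{cosh(4t)} = s/(s^2 - 16).

G(s) = s/(s^2 - 16) + 2/s^2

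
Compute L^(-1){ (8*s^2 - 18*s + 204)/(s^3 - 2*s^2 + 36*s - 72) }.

5*exp(2*t) - 2*sin(6*t) + 3*cos(6*t)

Factor the denominator: s^3 - 2*s^2 + 36*s - 72 = (s - 2)*(s^2 + 36).
Partial fraction decomposition gives [5/(s - 2)] + [3*s/(s^2 + 36)] + [-12/(s^2 + 36)].
Invert each term: 5/(s - 2) ↔ 5e^(2t); 3·s/(s^2 + 36) ↔ 3cos(6t); -2·6/(s^2 + 36) ↔ -2sin(6t).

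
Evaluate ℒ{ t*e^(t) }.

L{e^(t)} = 1/(s - 1).
Then apply L{t·g(t)} = -d/ds[G(s)] with G(s) = 1/(s - 1):
differentiating 1 time and applying the sign gives (s - 1)^(-2).

(s - 1)^(-2)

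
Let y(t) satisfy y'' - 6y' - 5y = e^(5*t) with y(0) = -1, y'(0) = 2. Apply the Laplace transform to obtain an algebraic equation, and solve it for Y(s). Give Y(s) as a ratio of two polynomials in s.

Transform both sides with L{·}.
Using L{y''} = s^2 Y - s·y(0) - y'(0) and L{y'} = sY - y(0), with y(0) = -1, y'(0) = 2, the left side becomes (s^2 - 6*s - 5)Y - (-s + 8).
The right side is L{e^(5*t)} = 1/(s - 5).
So (s^2 - 6*s - 5)Y = 1/(s - 5) + (-s + 8).
Solve for Y(s) and write it as one ratio of polynomials.

Y(s) = (-s^2 + 13*s - 39)/(s^3 - 11*s^2 + 25*s + 25)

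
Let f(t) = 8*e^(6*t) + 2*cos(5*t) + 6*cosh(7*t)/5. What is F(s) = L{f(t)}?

By linearity of the Laplace transform, transform each term separately.
(6/5)·[L{cosh(7t)} = s/(s^2 - 49)]; (2)·[L{cos(5t)} = s/(s^2 + 25)]; (8)·[L{e^(6t)} = 1/(s - 6)].

F(s) = 2*s/(s^2 + 25) + 6*s/(5*(s^2 - 49)) + 8/(s - 6)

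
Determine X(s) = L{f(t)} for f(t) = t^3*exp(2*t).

X(s) = 6/(s - 2)^4

L{t^3} = 3!/s^4 = 6/s^4.
By the first shifting theorem, multiplying by e^(2t) replaces s with s - 2.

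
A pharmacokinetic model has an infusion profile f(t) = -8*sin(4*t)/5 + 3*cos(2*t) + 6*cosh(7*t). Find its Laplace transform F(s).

Apply the Laplace transform termwise.
(3)·[L{cos(2t)} = s/(s^2 + 4)]; (6)·[L{cosh(7t)} = s/(s^2 - 49)]; (-8/5)·[L{sin(4t)} = 4/(s^2 + 16)].

F(s) = 3*s/(s^2 + 4) + 6*s/(s^2 - 49) - 32/(5*(s^2 + 16))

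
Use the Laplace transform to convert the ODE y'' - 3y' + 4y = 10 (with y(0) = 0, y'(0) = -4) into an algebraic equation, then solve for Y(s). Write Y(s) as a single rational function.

Take the Laplace transform of both sides.
With L{y''} = s^2 Y - s·y(0) - y'(0) and L{y'} = sY - y(0), with y(0) = 0, y'(0) = -4: the LHS transforms to (s^2 - 3*s + 4)Y - (-4).
The right side is L{10} = 10/s.
So (s^2 - 3*s + 4)Y = 10/s + (-4).
Isolate Y and clear denominators.

Y(s) = (-4*s + 10)/(s^3 - 3*s^2 + 4*s)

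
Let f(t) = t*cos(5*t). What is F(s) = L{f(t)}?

F(s) = (s - 5)*(s + 5)/(s^2 + 25)^2

L{cos(5t)} = s/(s^2 + 25).
Then apply L{t·g(t)} = -d/ds[G(s)] with G(s) = s/(s^2 + 25):
differentiating 1 time and applying the sign gives (s - 5)*(s + 5)/(s^2 + 25)^2.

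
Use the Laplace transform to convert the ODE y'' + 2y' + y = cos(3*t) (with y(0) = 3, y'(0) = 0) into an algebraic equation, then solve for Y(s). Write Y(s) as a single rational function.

Apply the Laplace transform to the equation.
With L{y''} = s^2 Y - s·y(0) - y'(0) and L{y'} = sY - y(0), with y(0) = 3, y'(0) = 0: the LHS transforms to (s^2 + 2*s + 1)Y - (3*s + 6).
The right side is L{cos(3*t)} = s/(s^2 + 9).
So (s^2 + 2*s + 1)Y = s/(s^2 + 9) + (3*s + 6).
Divide through and combine into a single rational function.

Y(s) = (3*s^3 + 6*s^2 + 28*s + 54)/(s^4 + 2*s^3 + 10*s^2 + 18*s + 9)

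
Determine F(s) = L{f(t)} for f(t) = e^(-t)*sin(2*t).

F(s) = 2/((s + 1)^2 + 4)

L{sin(2t)} = 2/(s^2 + 4).
By the first shifting theorem, multiplying by e^(-t) replaces s with s + 1.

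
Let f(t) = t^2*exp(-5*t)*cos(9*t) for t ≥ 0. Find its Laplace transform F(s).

F(s) = 2*(s + 5)*(s^2 + 10*s - 218)/(s^2 + 10*s + 106)^3

L{cos(9t)} = s/(s^2 + 81).
Multiplying by e^(-5t) shifts s → s + 5, so L{exp(-5*t)*cos(9*t)} = (s + 5)/((s + 5)^2 + 81).
Then apply L{t^2·g(t)} = (-1)^2 d^2/ds^2[G(s)] with G(s) = (s + 5)/((s + 5)^2 + 81):
differentiating 2 times and applying the sign gives 2*(s + 5)*(s^2 + 10*s - 218)/(s^2 + 10*s + 106)^3.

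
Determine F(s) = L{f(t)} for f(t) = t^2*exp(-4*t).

L{e^(-4t)} = 1/(s + 4).
Then apply L{t^2·g(t)} = (-1)^2 d^2/ds^2[G(s)] with G(s) = 1/(s + 4):
differentiating 2 times and applying the sign gives 2/(s + 4)^3.

F(s) = 2/(s + 4)^3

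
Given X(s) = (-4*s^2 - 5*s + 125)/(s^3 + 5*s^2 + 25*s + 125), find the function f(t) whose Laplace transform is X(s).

f(t) = 4*sin(5*t) - 5*cos(5*t) + exp(-5*t)

Factor the denominator: s^3 + 5*s^2 + 25*s + 125 = (s + 5)*(s^2 + 25).
Partial fraction decomposition gives [1/(s + 5)] + [-5*s/(s^2 + 25)] + [20/(s^2 + 25)].
Invert each term: 1/(s + 5) ↔ e^(-5t); -5·s/(s^2 + 25) ↔ -5cos(5t); 4·5/(s^2 + 25) ↔ 4sin(5t).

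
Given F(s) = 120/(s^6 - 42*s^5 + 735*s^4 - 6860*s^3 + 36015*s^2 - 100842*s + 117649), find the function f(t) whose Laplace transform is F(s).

Rewrite the denominator: s^6 - 42*s^5 + 735*s^4 - 6860*s^3 + 36015*s^2 - 100842*s + 117649 = (s - 7)^6.
The form in (s - 7) signals a first-shifting-theorem factor e^(7t).
Since L{t^5} = 5!/s^6 = 120/s^6, the inverse is t^5*exp(7*t).

f(t) = t^5*exp(7*t)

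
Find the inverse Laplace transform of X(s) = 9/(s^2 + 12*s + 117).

exp(-6*t)*sin(9*t)

Rewrite the denominator: s^2 + 12*s + 117 = (s + 6)^2 + 81.
The form in (s + 6) signals a first-shifting-theorem factor e^(-6t).
Since L{sin(9t)} = 9/(s^2 + 81), the inverse is e^(-6*t)*sin(9*t).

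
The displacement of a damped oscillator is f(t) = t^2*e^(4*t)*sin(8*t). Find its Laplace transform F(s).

L{sin(8t)} = 8/(s^2 + 64).
Multiplying by e^(4t) shifts s → s - 4, so L{e^(4*t)*sin(8*t)} = 8/((s - 4)^2 + 64).
Then apply L{t^2·g(t)} = (-1)^2 d^2/ds^2[G(s)] with G(s) = 8/((s - 4)^2 + 64):
differentiating 2 times and applying the sign gives 16*(3*s^2 - 24*s - 16)/(s^2 - 8*s + 80)^3.

F(s) = 16*(3*s^2 - 24*s - 16)/(s^2 - 8*s + 80)^3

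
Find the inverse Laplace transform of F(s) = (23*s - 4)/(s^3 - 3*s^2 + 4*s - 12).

5*exp(3*t) + 4*sin(2*t) - 5*cos(2*t)

Factor the denominator: s^3 - 3*s^2 + 4*s - 12 = (s - 3)*(s^2 + 4).
Partial fraction decomposition gives [5/(s - 3)] + [-5*s/(s^2 + 4)] + [8/(s^2 + 4)].
Invert each term: 5/(s - 3) ↔ 5e^(3t); -5·s/(s^2 + 4) ↔ -5cos(2t); 4·2/(s^2 + 4) ↔ 4sin(2t).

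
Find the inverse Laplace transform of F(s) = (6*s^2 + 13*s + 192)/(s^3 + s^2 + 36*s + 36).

Factor the denominator: s^3 + s^2 + 36*s + 36 = (s + 1)*(s^2 + 36).
Partial fraction decomposition gives [5/(s + 1)] + [s/(s^2 + 36)] + [12/(s^2 + 36)].
Invert each term: 5/(s + 1) ↔ 5e^(-t); 1·s/(s^2 + 36) ↔ cos(6t); 2·6/(s^2 + 36) ↔ 2sin(6t).

2*sin(6*t) + cos(6*t) + 5*exp(-t)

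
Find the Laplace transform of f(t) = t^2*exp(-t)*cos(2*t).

2*(s + 1)*(s^2 + 2*s - 11)/(s^2 + 2*s + 5)^3

L{cos(2t)} = s/(s^2 + 4).
Multiplying by e^(-t) shifts s → s + 1, so L{exp(-t)*cos(2*t)} = (s + 1)/((s + 1)^2 + 4).
Then apply L{t^2·g(t)} = (-1)^2 d^2/ds^2[H(s)] with H(s) = (s + 1)/((s + 1)^2 + 4):
differentiating 2 times and applying the sign gives 2*(s + 1)*(s^2 + 2*s - 11)/(s^2 + 2*s + 5)^3.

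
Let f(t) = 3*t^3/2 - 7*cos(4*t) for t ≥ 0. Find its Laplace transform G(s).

G(s) = -7*s/(s^2 + 16) + 9/s^4

Apply the Laplace transform termwise.
(3/2)·[L{t^3} = 3!/s^4 = 6/s^4]; (-7)·[L{cos(4t)} = s/(s^2 + 16)].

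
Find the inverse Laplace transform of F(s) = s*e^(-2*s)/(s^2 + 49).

Heaviside(t - 2)*(cos(7*t - 14))

The factor e^(-2s) signals a time shift by c = 2 (second shifting theorem).
L{cos(7t)} = s/(s^2 + 49), so L^-1{s/(s^2 + 49)} = cos(7*t).
Hence the inverse is u(t - 2) times that function evaluated at t - 2.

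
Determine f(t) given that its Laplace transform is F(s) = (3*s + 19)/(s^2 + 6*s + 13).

f(t) = 5*exp(-3*t)*sin(2*t) + 3*exp(-3*t)*cos(2*t)

Complete the square in the denominator: s^2 + 6*s + 13 = (s + 3)^2 + 2^2.
Split the numerator to match: 3*s + 19 = 3·(s + 3) + 5·2.
Invert each term: 3·(s + 3)/((s + 3)^2 + 4) ↔ 3e^(-3t)cos(2t); 5·2/((s + 3)^2 + 4) ↔ 5e^(-3t)sin(2t).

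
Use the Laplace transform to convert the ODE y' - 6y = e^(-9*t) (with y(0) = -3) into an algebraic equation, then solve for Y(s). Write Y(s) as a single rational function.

Transform both sides with L{·}.
The derivative rules (L{y'} = sY - y(0) = sY - (-3)) turn the left side into (s - 6)Y - (-3).
The right side is L{e^(-9*t)} = 1/(s + 9).
So (s - 6)Y = 1/(s + 9) + (-3).
Divide through and combine into a single rational function.

Y(s) = (-3*s - 26)/(s^2 + 3*s - 54)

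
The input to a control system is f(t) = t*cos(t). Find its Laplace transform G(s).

L{cos(t)} = s/(s^2 + 1).
Then apply L{t·g(t)} = -d/ds[H(s)] with H(s) = s/(s^2 + 1):
differentiating 1 time and applying the sign gives (s - 1)*(s + 1)/(s^2 + 1)^2.

G(s) = (s - 1)*(s + 1)/(s^2 + 1)^2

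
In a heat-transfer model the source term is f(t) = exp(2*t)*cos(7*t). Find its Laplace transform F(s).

L{cos(7t)} = s/(s^2 + 49).
By the first shifting theorem, multiplying by e^(2t) replaces s with s - 2.

F(s) = (s - 2)/((s - 2)^2 + 49)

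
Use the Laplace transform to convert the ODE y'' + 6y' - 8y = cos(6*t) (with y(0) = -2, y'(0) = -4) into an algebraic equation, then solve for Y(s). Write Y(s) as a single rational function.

Take the Laplace transform of both sides.
The derivative rules (L{y''} = s^2 Y - s·y(0) - y'(0) and L{y'} = sY - y(0), with y(0) = -2, y'(0) = -4) turn the left side into (s^2 + 6*s - 8)Y - (-2*s - 16).
The right side is L{cos(6*t)} = s/(s^2 + 36).
So (s^2 + 6*s - 8)Y = s/(s^2 + 36) + (-2*s - 16).
Isolate Y and clear denominators.

Y(s) = (-2*s^3 - 16*s^2 - 71*s - 576)/(s^4 + 6*s^3 + 28*s^2 + 216*s - 288)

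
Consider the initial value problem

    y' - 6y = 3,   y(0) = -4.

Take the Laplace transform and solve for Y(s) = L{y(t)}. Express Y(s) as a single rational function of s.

Y(s) = (-4*s + 3)/(s^2 - 6*s)

Transform both sides with L{·}.
With L{y'} = sY - y(0) = sY - (-4): the LHS transforms to (s - 6)Y - (-4).
The right side is L{3} = 3/s.
So (s - 6)Y = 3/s + (-4).
Divide through and combine into a single rational function.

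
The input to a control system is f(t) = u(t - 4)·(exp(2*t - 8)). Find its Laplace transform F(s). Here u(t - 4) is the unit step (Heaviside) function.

By the second shifting theorem, L{u(t - c)·g(t - c)} = e^(-cs)·G(s) with c = 4 and G(s) = L{g(t)}.
L{e^(2t)} = 1/(s - 2).

F(s) = exp(-4*s)/(s - 2)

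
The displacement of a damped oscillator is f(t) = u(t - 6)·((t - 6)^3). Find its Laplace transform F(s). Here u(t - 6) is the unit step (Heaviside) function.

By the second shifting theorem, L{u(t - c)·g(t - c)} = e^(-cs)·G(s) with c = 6 and G(s) = L{g(t)}.
L{t^3} = 3!/s^4 = 6/s^4.

F(s) = 6*exp(-6*s)/s^4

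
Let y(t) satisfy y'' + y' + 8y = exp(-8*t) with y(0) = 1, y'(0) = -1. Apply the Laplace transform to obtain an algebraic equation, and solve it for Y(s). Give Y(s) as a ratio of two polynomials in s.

Y(s) = (s^2 + 8*s + 1)/(s^3 + 9*s^2 + 16*s + 64)

Laplace-transform each side.
With L{y''} = s^2 Y - s·y(0) - y'(0) and L{y'} = sY - y(0), with y(0) = 1, y'(0) = -1: the LHS transforms to (s^2 + s + 8)Y - (s).
The right side is L{exp(-8*t)} = 1/(s + 8).
So (s^2 + s + 8)Y = 1/(s + 8) + (s).
Solve for Y(s) and write it as one ratio of polynomials.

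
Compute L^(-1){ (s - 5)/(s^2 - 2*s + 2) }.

Complete the square in the denominator: s^2 - 2*s + 2 = (s - 1)^2 + 1^2.
Split the numerator to match: s - 5 = 1·(s - 1) - 4·1.
Invert each term: 1·(s - 1)/((s - 1)^2 + 1) ↔ e^(t)cos(t); -4·1/((s - 1)^2 + 1) ↔ -4e^(t)sin(t).

-4*exp(t)*sin(t) + exp(t)*cos(t)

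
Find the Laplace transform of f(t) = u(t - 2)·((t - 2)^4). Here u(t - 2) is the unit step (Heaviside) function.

By the second shifting theorem, L{u(t - c)·g(t - c)} = e^(-cs)·G(s) with c = 2 and G(s) = L{g(t)}.
L{t^4} = 4!/s^5 = 24/s^5.

24*exp(-2*s)/s^5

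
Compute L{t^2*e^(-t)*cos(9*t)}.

2*(s + 1)*(s^2 + 2*s - 242)/(s^2 + 2*s + 82)^3

L{cos(9t)} = s/(s^2 + 81).
Multiplying by e^(-t) shifts s → s + 1, so L{e^(-t)*cos(9*t)} = (s + 1)/((s + 1)^2 + 81).
Then apply L{t^2·g(t)} = (-1)^2 d^2/ds^2[G(s)] with G(s) = (s + 1)/((s + 1)^2 + 81):
differentiating 2 times and applying the sign gives 2*(s + 1)*(s^2 + 2*s - 242)/(s^2 + 2*s + 82)^3.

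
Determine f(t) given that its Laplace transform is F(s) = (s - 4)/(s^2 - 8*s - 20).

Rewrite the denominator: s^2 - 8*s - 20 = (s - 4)^2 - 36.
The form in (s - 4) signals a first-shifting-theorem factor e^(4t).
Since L{cosh(6t)} = s/(s^2 - 36), the inverse is exp(4*t)*cosh(6*t).

f(t) = exp(4*t)*cosh(6*t)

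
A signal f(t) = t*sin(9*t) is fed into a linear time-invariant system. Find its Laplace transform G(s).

G(s) = 18*s/(s^2 + 81)^2

L{sin(9t)} = 9/(s^2 + 81).
Then apply L{t·g(t)} = -d/ds[H(s)] with H(s) = 9/(s^2 + 81):
differentiating 1 time and applying the sign gives 18*s/(s^2 + 81)^2.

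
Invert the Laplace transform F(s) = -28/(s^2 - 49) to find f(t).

f(t) = -4*sinh(7*t)

Since L{sinh(7t)} = 7/(s^2 - 49), the inverse is sinh(7*t), scaled by -4.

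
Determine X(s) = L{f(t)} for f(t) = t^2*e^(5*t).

X(s) = 2/(s - 5)^3

L{e^(5t)} = 1/(s - 5).
Then apply L{t^2·g(t)} = (-1)^2 d^2/ds^2[G(s)] with G(s) = 1/(s - 5):
differentiating 2 times and applying the sign gives 2/(s - 5)^3.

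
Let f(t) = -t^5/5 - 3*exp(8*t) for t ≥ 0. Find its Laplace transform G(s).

G(s) = -3/(s - 8) - 24/s^6

Apply the Laplace transform termwise.
(-3)·[L{e^(8t)} = 1/(s - 8)]; (-1/5)·[L{t^5} = 5!/s^6 = 120/s^6].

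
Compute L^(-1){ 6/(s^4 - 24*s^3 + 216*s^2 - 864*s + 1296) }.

Rewrite the denominator: s^4 - 24*s^3 + 216*s^2 - 864*s + 1296 = (s - 6)^4.
The form in (s - 6) signals a first-shifting-theorem factor e^(6t).
Since L{t^3} = 3!/s^4 = 6/s^4, the inverse is t^3*exp(6*t).

t^3*exp(6*t)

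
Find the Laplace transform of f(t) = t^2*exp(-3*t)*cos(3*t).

2*(s + 3)*(s^2 + 6*s - 18)/(s^2 + 6*s + 18)^3

L{cos(3t)} = s/(s^2 + 9).
Multiplying by e^(-3t) shifts s → s + 3, so L{exp(-3*t)*cos(3*t)} = (s + 3)/((s + 3)^2 + 9).
Then apply L{t^2·g(t)} = (-1)^2 d^2/ds^2[G(s)] with G(s) = (s + 3)/((s + 3)^2 + 9):
differentiating 2 times and applying the sign gives 2*(s + 3)*(s^2 + 6*s - 18)/(s^2 + 6*s + 18)^3.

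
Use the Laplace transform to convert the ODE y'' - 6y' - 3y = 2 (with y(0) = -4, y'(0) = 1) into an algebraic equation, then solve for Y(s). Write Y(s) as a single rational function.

Laplace-transform each side.
Using L{y''} = s^2 Y - s·y(0) - y'(0) and L{y'} = sY - y(0), with y(0) = -4, y'(0) = 1, the left side becomes (s^2 - 6*s - 3)Y - (-4*s + 25).
The right side is L{2} = 2/s.
So (s^2 - 6*s - 3)Y = 2/s + (-4*s + 25).
Divide through and combine into a single rational function.

Y(s) = (-4*s^2 + 25*s + 2)/(s^3 - 6*s^2 - 3*s)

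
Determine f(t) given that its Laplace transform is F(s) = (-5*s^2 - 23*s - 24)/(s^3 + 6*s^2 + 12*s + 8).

f(t) = t^2*exp(-2*t) - 3*t*exp(-2*t) - 5*exp(-2*t)

Factor the denominator: s^3 + 6*s^2 + 12*s + 8 = (s + 2)^3.
Partial fraction decomposition gives [-5/(s + 2)] + [-3/(s + 2)^2] + [2/(s + 2)^3].
Invert each term: -5/(s + 2) ↔ -5e^(-2t); -3/(s + 2)^2 ↔ -3t·e^(-2t); 2/(s + 2)^3 ↔ (1)t^2·e^(-2t).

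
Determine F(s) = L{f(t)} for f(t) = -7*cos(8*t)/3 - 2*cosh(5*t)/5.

F(s) = -7*s/(3*(s^2 + 64)) - 2*s/(5*(s^2 - 25))

The transform is linear, so treat each term independently.
(-7/3)·[L{cos(8t)} = s/(s^2 + 64)]; (-2/5)·[L{cosh(5t)} = s/(s^2 - 25)].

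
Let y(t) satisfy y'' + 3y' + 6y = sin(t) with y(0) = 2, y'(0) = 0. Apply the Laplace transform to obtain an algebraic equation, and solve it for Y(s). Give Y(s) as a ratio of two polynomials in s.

Laplace-transform each side.
With L{y''} = s^2 Y - s·y(0) - y'(0) and L{y'} = sY - y(0), with y(0) = 2, y'(0) = 0: the LHS transforms to (s^2 + 3*s + 6)Y - (2*s + 6).
The right side is L{sin(t)} = 1/(s^2 + 1).
So (s^2 + 3*s + 6)Y = 1/(s^2 + 1) + (2*s + 6).
Isolate Y and clear denominators.

Y(s) = (2*s^3 + 6*s^2 + 2*s + 7)/(s^4 + 3*s^3 + 7*s^2 + 3*s + 6)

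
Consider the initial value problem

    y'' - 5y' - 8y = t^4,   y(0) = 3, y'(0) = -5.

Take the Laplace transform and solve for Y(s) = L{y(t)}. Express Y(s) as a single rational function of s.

Laplace-transform each side.
The derivative rules (L{y''} = s^2 Y - s·y(0) - y'(0) and L{y'} = sY - y(0), with y(0) = 3, y'(0) = -5) turn the left side into (s^2 - 5*s - 8)Y - (3*s - 20).
The right side is L{t^4} = 24/s^5.
So (s^2 - 5*s - 8)Y = 24/s^5 + (3*s - 20).
Isolate Y and clear denominators.

Y(s) = (3*s^6 - 20*s^5 + 24)/(s^7 - 5*s^6 - 8*s^5)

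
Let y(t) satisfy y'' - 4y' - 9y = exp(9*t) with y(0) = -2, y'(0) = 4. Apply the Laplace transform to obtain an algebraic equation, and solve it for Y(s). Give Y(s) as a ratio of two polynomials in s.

Transform both sides with L{·}.
Using L{y''} = s^2 Y - s·y(0) - y'(0) and L{y'} = sY - y(0), with y(0) = -2, y'(0) = 4, the left side becomes (s^2 - 4*s - 9)Y - (-2*s + 12).
The right side is L{exp(9*t)} = 1/(s - 9).
So (s^2 - 4*s - 9)Y = 1/(s - 9) + (-2*s + 12).
Isolate Y and clear denominators.

Y(s) = (-2*s^2 + 30*s - 107)/(s^3 - 13*s^2 + 27*s + 81)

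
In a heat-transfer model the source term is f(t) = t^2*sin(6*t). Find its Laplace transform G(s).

L{sin(6t)} = 6/(s^2 + 36).
Then apply L{t^2·g(t)} = (-1)^2 d^2/ds^2[H(s)] with H(s) = 6/(s^2 + 36):
differentiating 2 times and applying the sign gives 36*(s^2 - 12)/(s^2 + 36)^3.

G(s) = 36*(s^2 - 12)/(s^2 + 36)^3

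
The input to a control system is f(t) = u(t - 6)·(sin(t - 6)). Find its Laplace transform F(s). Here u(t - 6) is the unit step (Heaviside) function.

By the second shifting theorem, L{u(t - c)·g(t - c)} = e^(-cs)·G(s) with c = 6 and G(s) = L{g(t)}.
L{sin(t)} = 1/(s^2 + 1).

F(s) = exp(-6*s)/(s^2 + 1)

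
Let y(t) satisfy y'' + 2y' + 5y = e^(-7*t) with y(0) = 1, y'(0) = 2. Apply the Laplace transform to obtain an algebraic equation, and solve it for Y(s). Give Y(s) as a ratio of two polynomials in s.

Y(s) = (s^2 + 11*s + 29)/(s^3 + 9*s^2 + 19*s + 35)

Take the Laplace transform of both sides.
Using L{y''} = s^2 Y - s·y(0) - y'(0) and L{y'} = sY - y(0), with y(0) = 1, y'(0) = 2, the left side becomes (s^2 + 2*s + 5)Y - (s + 4).
The right side is L{e^(-7*t)} = 1/(s + 7).
So (s^2 + 2*s + 5)Y = 1/(s + 7) + (s + 4).
Isolate Y and clear denominators.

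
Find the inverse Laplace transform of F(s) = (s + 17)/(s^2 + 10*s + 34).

Complete the square in the denominator: s^2 + 10*s + 34 = (s + 5)^2 + 3^2.
Split the numerator to match: s + 17 = 1·(s + 5) + 4·3.
Invert each term: 1·(s + 5)/((s + 5)^2 + 9) ↔ e^(-5t)cos(3t); 4·3/((s + 5)^2 + 9) ↔ 4e^(-5t)sin(3t).

4*exp(-5*t)*sin(3*t) + exp(-5*t)*cos(3*t)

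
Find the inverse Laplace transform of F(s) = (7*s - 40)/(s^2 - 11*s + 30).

Factor the denominator: s^2 - 11*s + 30 = (s - 6)*(s - 5).
Partial fraction decomposition gives [2/(s - 6)] + [5/(s - 5)].
Invert each term: 2/(s - 6) ↔ 2e^(6t); 5/(s - 5) ↔ 5e^(5t).

2*exp(6*t) + 5*exp(5*t)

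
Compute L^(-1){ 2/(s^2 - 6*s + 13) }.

exp(3*t)*sin(2*t)

Rewrite the denominator: s^2 - 6*s + 13 = (s - 3)^2 + 4.
The form in (s - 3) signals a first-shifting-theorem factor e^(3t).
Since L{sin(2t)} = 2/(s^2 + 4), the inverse is exp(3*t)*sin(2*t).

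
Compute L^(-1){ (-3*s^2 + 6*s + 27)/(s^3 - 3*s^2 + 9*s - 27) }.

Factor the denominator: s^3 - 3*s^2 + 9*s - 27 = (s - 3)*(s^2 + 9).
Partial fraction decomposition gives [1/(s - 3)] + [-4*s/(s^2 + 9)] + [-6/(s^2 + 9)].
Invert each term: 1/(s - 3) ↔ e^(3t); -4·s/(s^2 + 9) ↔ -4cos(3t); -2·3/(s^2 + 9) ↔ -2sin(3t).

exp(3*t) - 2*sin(3*t) - 4*cos(3*t)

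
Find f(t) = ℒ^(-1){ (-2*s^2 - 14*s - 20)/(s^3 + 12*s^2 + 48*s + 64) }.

Factor the denominator: s^3 + 12*s^2 + 48*s + 64 = (s + 4)^3.
Partial fraction decomposition gives [-2/(s + 4)] + [2/(s + 4)^2] + [4/(s + 4)^3].
Invert each term: -2/(s + 4) ↔ -2e^(-4t); 2/(s + 4)^2 ↔ 2t·e^(-4t); 4/(s + 4)^3 ↔ (2)t^2·e^(-4t).

f(t) = 2*t^2*exp(-4*t) + 2*t*exp(-4*t) - 2*exp(-4*t)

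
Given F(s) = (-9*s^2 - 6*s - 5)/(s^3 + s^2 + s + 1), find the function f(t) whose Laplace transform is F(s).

f(t) = -sin(t) - 5*cos(t) - 4*exp(-t)

Factor the denominator: s^3 + s^2 + s + 1 = (s + 1)*(s^2 + 1).
Partial fraction decomposition gives [-4/(s + 1)] + [-5*s/(s^2 + 1)] + [-1/(s^2 + 1)].
Invert each term: -4/(s + 1) ↔ -4e^(-t); -5·s/(s^2 + 1) ↔ -5cos(t); -1·1/(s^2 + 1) ↔ -sin(t).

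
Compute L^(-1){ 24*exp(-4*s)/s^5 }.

Heaviside(t - 4)*((t - 4)^4)

The factor e^(-4s) signals a time shift by c = 4 (second shifting theorem).
L{t^4} = 4!/s^5 = 24/s^5, so L^-1{24/s^5} = t^4.
Hence the inverse is u(t - 4) times that function evaluated at t - 4.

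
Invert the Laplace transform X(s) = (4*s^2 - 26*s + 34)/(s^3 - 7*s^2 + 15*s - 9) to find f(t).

f(t) = -4*t*exp(3*t) + exp(3*t) + 3*exp(t)

Factor the denominator: s^3 - 7*s^2 + 15*s - 9 = (s - 3)^2*(s - 1).
Partial fraction decomposition gives [1/(s - 3)] + [-4/(s - 3)^2] + [3/(s - 1)].
Invert each term: 1/(s - 3) ↔ e^(3t); -4/(s - 3)^2 ↔ -4t·e^(3t); 3/(s - 1) ↔ 3e^(t).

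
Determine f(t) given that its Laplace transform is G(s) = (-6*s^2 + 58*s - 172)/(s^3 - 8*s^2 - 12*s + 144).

f(t) = -4*t*exp(6*t) - exp(6*t) - 5*exp(-4*t)

Factor the denominator: s^3 - 8*s^2 - 12*s + 144 = (s - 6)^2*(s + 4).
Partial fraction decomposition gives [-1/(s - 6)] + [-4/(s - 6)^2] + [-5/(s + 4)].
Invert each term: -1/(s - 6) ↔ -e^(6t); -4/(s - 6)^2 ↔ -4t·e^(6t); -5/(s + 4) ↔ -5e^(-4t).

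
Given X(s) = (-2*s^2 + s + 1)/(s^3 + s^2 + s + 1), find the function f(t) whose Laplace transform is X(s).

Factor the denominator: s^3 + s^2 + s + 1 = (s + 1)*(s^2 + 1).
Partial fraction decomposition gives [-1/(s + 1)] + [-s/(s^2 + 1)] + [2/(s^2 + 1)].
Invert each term: -1/(s + 1) ↔ -e^(-t); -1·s/(s^2 + 1) ↔ -cos(t); 2·1/(s^2 + 1) ↔ 2sin(t).

f(t) = 2*sin(t) - cos(t) - exp(-t)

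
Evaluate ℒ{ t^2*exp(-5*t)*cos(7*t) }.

2*(s + 5)*(s^2 + 10*s - 122)/(s^2 + 10*s + 74)^3

L{cos(7t)} = s/(s^2 + 49).
Multiplying by e^(-5t) shifts s → s + 5, so L{exp(-5*t)*cos(7*t)} = (s + 5)/((s + 5)^2 + 49).
Then apply L{t^2·g(t)} = (-1)^2 d^2/ds^2[G(s)] with G(s) = (s + 5)/((s + 5)^2 + 49):
differentiating 2 times and applying the sign gives 2*(s + 5)*(s^2 + 10*s - 122)/(s^2 + 10*s + 74)^3.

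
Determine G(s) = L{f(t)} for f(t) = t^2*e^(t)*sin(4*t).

G(s) = 8*(3*s^2 - 6*s - 13)/(s^2 - 2*s + 17)^3

L{sin(4t)} = 4/(s^2 + 16).
Multiplying by e^(t) shifts s → s - 1, so L{e^(t)*sin(4*t)} = 4/((s - 1)^2 + 16).
Then apply L{t^2·g(t)} = (-1)^2 d^2/ds^2[H(s)] with H(s) = 4/((s - 1)^2 + 16):
differentiating 2 times and applying the sign gives 8*(3*s^2 - 6*s - 13)/(s^2 - 2*s + 17)^3.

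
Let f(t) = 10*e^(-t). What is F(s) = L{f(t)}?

L{10} = 10/s.
By the first shifting theorem, multiplying by e^(-t) replaces s with s + 1.

F(s) = 10/(s + 1)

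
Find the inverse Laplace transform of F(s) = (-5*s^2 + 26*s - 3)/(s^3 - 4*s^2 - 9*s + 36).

Factor the denominator: s^3 - 4*s^2 - 9*s + 36 = (s - 4)*(s - 3)*(s + 3).
Partial fraction decomposition gives [3/(s - 4)] + [-5/(s - 3)] + [-3/(s + 3)].
Invert each term: 3/(s - 4) ↔ 3e^(4t); -5/(s - 3) ↔ -5e^(3t); -3/(s + 3) ↔ -3e^(-3t).

3*exp(4*t) - 5*exp(3*t) - 3*exp(-3*t)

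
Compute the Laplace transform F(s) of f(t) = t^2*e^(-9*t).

L{e^(-9t)} = 1/(s + 9).
Then apply L{t^2·g(t)} = (-1)^2 d^2/ds^2[G(s)] with G(s) = 1/(s + 9):
differentiating 2 times and applying the sign gives 2/(s + 9)^3.

F(s) = 2/(s + 9)^3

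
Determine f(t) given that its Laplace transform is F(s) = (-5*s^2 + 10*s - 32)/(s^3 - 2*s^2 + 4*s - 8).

Factor the denominator: s^3 - 2*s^2 + 4*s - 8 = (s - 2)*(s^2 + 4).
Partial fraction decomposition gives [-4/(s - 2)] + [-s/(s^2 + 4)] + [8/(s^2 + 4)].
Invert each term: -4/(s - 2) ↔ -4e^(2t); -1·s/(s^2 + 4) ↔ -cos(2t); 4·2/(s^2 + 4) ↔ 4sin(2t).

f(t) = -4*exp(2*t) + 4*sin(2*t) - cos(2*t)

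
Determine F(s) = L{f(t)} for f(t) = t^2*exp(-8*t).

L{e^(-8t)} = 1/(s + 8).
Then apply L{t^2·g(t)} = (-1)^2 d^2/ds^2[G(s)] with G(s) = 1/(s + 8):
differentiating 2 times and applying the sign gives 2/(s + 8)^3.

F(s) = 2/(s + 8)^3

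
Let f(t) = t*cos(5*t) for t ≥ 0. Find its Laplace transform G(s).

G(s) = (s - 5)*(s + 5)/(s^2 + 25)^2

L{cos(5t)} = s/(s^2 + 25).
Then apply L{t·g(t)} = -d/ds[H(s)] with H(s) = s/(s^2 + 25):
differentiating 1 time and applying the sign gives (s - 5)*(s + 5)/(s^2 + 25)^2.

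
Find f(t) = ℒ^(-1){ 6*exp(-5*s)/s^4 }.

The factor e^(-5s) signals a time shift by c = 5 (second shifting theorem).
L{t^3} = 3!/s^4 = 6/s^4, so L^-1{6/s^4} = t^3.
Hence the inverse is u(t - 5) times that function evaluated at t - 5.

f(t) = Heaviside(t - 5)*((t - 5)^3)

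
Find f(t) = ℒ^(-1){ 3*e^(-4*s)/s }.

f(t) = Heaviside(t - 4)*(3)

The factor e^(-4s) signals a time shift by c = 4 (second shifting theorem).
L{3} = 3/s, so L^-1{3/s} = 3.
Hence the inverse is u(t - 4) times that function evaluated at t - 4.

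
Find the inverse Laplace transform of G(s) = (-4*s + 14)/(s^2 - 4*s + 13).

Complete the square in the denominator: s^2 - 4*s + 13 = (s - 2)^2 + 3^2.
Split the numerator to match: -4*s + 14 = -4·(s - 2) + 2·3.
Invert each term: -4·(s - 2)/((s - 2)^2 + 9) ↔ -4e^(2t)cos(3t); 2·3/((s - 2)^2 + 9) ↔ 2e^(2t)sin(3t).

2*exp(2*t)*sin(3*t) - 4*exp(2*t)*cos(3*t)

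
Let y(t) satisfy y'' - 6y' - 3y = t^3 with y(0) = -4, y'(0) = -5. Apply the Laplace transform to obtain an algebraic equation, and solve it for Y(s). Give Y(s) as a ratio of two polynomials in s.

Y(s) = (-4*s^5 + 19*s^4 + 6)/(s^6 - 6*s^5 - 3*s^4)

Take the Laplace transform of both sides.
Using L{y''} = s^2 Y - s·y(0) - y'(0) and L{y'} = sY - y(0), with y(0) = -4, y'(0) = -5, the left side becomes (s^2 - 6*s - 3)Y - (-4*s + 19).
The right side is L{t^3} = 6/s^4.
So (s^2 - 6*s - 3)Y = 6/s^4 + (-4*s + 19).
Isolate Y and clear denominators.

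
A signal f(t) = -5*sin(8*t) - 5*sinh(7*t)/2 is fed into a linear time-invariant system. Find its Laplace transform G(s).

G(s) = -40/(s^2 + 64) - 35/(2*(s^2 - 49))

The transform is linear, so treat each term independently.
(-5)·[L{sin(8t)} = 8/(s^2 + 64)]; (-5/2)·[L{sinh(7t)} = 7/(s^2 - 49)].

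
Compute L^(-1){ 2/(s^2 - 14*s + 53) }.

exp(7*t)*sin(2*t)

Rewrite the denominator: s^2 - 14*s + 53 = (s - 7)^2 + 4.
The form in (s - 7) signals a first-shifting-theorem factor e^(7t).
Since L{sin(2t)} = 2/(s^2 + 4), the inverse is e^(7*t)*sin(2*t).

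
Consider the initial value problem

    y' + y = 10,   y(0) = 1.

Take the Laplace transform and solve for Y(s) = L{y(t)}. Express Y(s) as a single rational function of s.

Apply the Laplace transform to the equation.
Using L{y'} = sY - y(0) = sY - 1, the left side becomes (s + 1)Y - (1).
The right side is L{10} = 10/s.
So (s + 1)Y = 10/s + (1).
Isolate Y and clear denominators.

Y(s) = (s + 10)/(s^2 + s)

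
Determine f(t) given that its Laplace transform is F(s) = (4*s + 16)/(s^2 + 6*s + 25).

Complete the square in the denominator: s^2 + 6*s + 25 = (s + 3)^2 + 4^2.
Split the numerator to match: 4*s + 16 = 4·(s + 3) + 1·4.
Invert each term: 4·(s + 3)/((s + 3)^2 + 16) ↔ 4e^(-3t)cos(4t); 1·4/((s + 3)^2 + 16) ↔ e^(-3t)sin(4t).

f(t) = exp(-3*t)*sin(4*t) + 4*exp(-3*t)*cos(4*t)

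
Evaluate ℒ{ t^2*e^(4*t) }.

2/(s - 4)^3

L{e^(4t)} = 1/(s - 4).
Then apply L{t^2·g(t)} = (-1)^2 d^2/ds^2[H(s)] with H(s) = 1/(s - 4):
differentiating 2 times and applying the sign gives 2/(s - 4)^3.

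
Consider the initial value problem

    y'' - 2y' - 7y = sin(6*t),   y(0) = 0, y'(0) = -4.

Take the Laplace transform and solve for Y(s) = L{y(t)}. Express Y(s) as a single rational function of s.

Laplace-transform each side.
With L{y''} = s^2 Y - s·y(0) - y'(0) and L{y'} = sY - y(0), with y(0) = 0, y'(0) = -4: the LHS transforms to (s^2 - 2*s - 7)Y - (-4).
The right side is L{sin(6*t)} = 6/(s^2 + 36).
So (s^2 - 2*s - 7)Y = 6/(s^2 + 36) + (-4).
Solve for Y(s) and write it as one ratio of polynomials.

Y(s) = (-4*s^2 - 138)/(s^4 - 2*s^3 + 29*s^2 - 72*s - 252)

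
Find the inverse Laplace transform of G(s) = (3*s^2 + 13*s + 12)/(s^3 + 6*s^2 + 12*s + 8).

-t^2*exp(-2*t) + t*exp(-2*t) + 3*exp(-2*t)

Factor the denominator: s^3 + 6*s^2 + 12*s + 8 = (s + 2)^3.
Partial fraction decomposition gives [3/(s + 2)] + [(s + 2)^(-2)] + [-2/(s + 2)^3].
Invert each term: 3/(s + 2) ↔ 3e^(-2t); 1/(s + 2)^2 ↔ t·e^(-2t); -2/(s + 2)^3 ↔ (-1)t^2·e^(-2t).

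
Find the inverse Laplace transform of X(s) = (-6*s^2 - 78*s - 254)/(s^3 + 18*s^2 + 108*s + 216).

-t^2*exp(-6*t) - 6*t*exp(-6*t) - 6*exp(-6*t)

Factor the denominator: s^3 + 18*s^2 + 108*s + 216 = (s + 6)^3.
Partial fraction decomposition gives [-6/(s + 6)] + [-6/(s + 6)^2] + [-2/(s + 6)^3].
Invert each term: -6/(s + 6) ↔ -6e^(-6t); -6/(s + 6)^2 ↔ -6t·e^(-6t); -2/(s + 6)^3 ↔ (-1)t^2·e^(-6t).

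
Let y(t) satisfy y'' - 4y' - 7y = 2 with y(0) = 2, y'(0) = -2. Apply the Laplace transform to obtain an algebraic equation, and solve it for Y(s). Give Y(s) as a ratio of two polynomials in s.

Y(s) = (2*s^2 - 10*s + 2)/(s^3 - 4*s^2 - 7*s)

Take the Laplace transform of both sides.
With L{y''} = s^2 Y - s·y(0) - y'(0) and L{y'} = sY - y(0), with y(0) = 2, y'(0) = -2: the LHS transforms to (s^2 - 4*s - 7)Y - (2*s - 10).
The right side is L{2} = 2/s.
So (s^2 - 4*s - 7)Y = 2/s + (2*s - 10).
Divide through and combine into a single rational function.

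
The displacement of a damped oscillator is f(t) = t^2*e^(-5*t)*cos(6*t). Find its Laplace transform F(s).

L{cos(6t)} = s/(s^2 + 36).
Multiplying by e^(-5t) shifts s → s + 5, so L{e^(-5*t)*cos(6*t)} = (s + 5)/((s + 5)^2 + 36).
Then apply L{t^2·g(t)} = (-1)^2 d^2/ds^2[G(s)] with G(s) = (s + 5)/((s + 5)^2 + 36):
differentiating 2 times and applying the sign gives 2*(s + 5)*(s^2 + 10*s - 83)/(s^2 + 10*s + 61)^3.

F(s) = 2*(s + 5)*(s^2 + 10*s - 83)/(s^2 + 10*s + 61)^3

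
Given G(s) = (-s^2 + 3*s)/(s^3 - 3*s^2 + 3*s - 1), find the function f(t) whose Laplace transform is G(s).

f(t) = t^2*exp(t) + t*exp(t) - exp(t)

Factor the denominator: s^3 - 3*s^2 + 3*s - 1 = (s - 1)^3.
Partial fraction decomposition gives [-1/(s - 1)] + [(s - 1)^(-2)] + [2/(s - 1)^3].
Invert each term: -1/(s - 1) ↔ -e^(t); 1/(s - 1)^2 ↔ t·e^(t); 2/(s - 1)^3 ↔ (1)t^2·e^(t).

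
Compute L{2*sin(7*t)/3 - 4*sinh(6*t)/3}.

By linearity of the Laplace transform, transform each term separately.
(2/3)·[L{sin(7t)} = 7/(s^2 + 49)]; (-4/3)·[L{sinh(6t)} = 6/(s^2 - 36)].

14/(3*(s^2 + 49)) - 8/(s^2 - 36)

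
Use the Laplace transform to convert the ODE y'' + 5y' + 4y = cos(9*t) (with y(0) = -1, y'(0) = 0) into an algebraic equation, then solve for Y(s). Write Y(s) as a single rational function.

Y(s) = (-s^3 - 5*s^2 - 80*s - 405)/(s^4 + 5*s^3 + 85*s^2 + 405*s + 324)

Take the Laplace transform of both sides.
Using L{y''} = s^2 Y - s·y(0) - y'(0) and L{y'} = sY - y(0), with y(0) = -1, y'(0) = 0, the left side becomes (s^2 + 5*s + 4)Y - (-s - 5).
The right side is L{cos(9*t)} = s/(s^2 + 81).
So (s^2 + 5*s + 4)Y = s/(s^2 + 81) + (-s - 5).
Isolate Y and clear denominators.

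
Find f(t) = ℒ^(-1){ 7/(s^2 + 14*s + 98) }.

f(t) = exp(-7*t)*sin(7*t)

Rewrite the denominator: s^2 + 14*s + 98 = (s + 7)^2 + 49.
The form in (s + 7) signals a first-shifting-theorem factor e^(-7t).
Since L{sin(7t)} = 7/(s^2 + 49), the inverse is e^(-7*t)*sin(7*t).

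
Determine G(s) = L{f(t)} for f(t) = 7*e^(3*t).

L{7} = 7/s.
By the first shifting theorem, multiplying by e^(3t) replaces s with s - 3.

G(s) = 7/(s - 3)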